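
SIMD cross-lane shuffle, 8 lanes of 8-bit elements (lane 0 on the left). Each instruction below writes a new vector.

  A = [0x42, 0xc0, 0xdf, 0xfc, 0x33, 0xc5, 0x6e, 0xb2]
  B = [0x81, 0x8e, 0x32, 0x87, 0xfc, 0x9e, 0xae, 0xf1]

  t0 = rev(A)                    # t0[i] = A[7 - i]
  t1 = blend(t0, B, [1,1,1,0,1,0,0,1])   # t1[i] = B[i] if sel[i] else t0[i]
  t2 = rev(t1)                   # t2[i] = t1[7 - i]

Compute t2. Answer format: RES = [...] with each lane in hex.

RES = [ 0xf1  0xc0  0xdf  0xfc  0x33  0x32  0x8e  0x81 ]

  t0: b2 6e c5 33 fc df c0 42
  t1: 81 8e 32 33 fc df c0 f1
  t2: f1 c0 df fc 33 32 8e 81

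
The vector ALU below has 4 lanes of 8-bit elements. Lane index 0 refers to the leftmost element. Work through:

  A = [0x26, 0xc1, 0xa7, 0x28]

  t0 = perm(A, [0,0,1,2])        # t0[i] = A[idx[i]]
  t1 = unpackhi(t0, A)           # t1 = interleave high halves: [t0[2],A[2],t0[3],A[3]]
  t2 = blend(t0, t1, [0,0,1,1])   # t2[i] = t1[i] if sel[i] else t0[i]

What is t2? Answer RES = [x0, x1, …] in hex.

→ t0 |26|26|c1|a7|
→ t1 |c1|a7|a7|28|
→ t2 |26|26|a7|28|

RES = [0x26, 0x26, 0xa7, 0x28]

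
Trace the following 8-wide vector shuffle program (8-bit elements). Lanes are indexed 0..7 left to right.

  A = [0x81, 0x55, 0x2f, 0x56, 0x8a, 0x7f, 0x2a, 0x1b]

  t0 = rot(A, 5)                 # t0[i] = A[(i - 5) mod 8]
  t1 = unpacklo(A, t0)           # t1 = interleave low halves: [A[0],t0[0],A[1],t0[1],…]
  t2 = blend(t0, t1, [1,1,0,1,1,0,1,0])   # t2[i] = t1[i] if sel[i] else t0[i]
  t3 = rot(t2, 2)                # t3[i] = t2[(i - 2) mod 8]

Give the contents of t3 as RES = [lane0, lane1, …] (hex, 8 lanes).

RES = [ 0x56  0x2f  0x81  0x56  0x7f  0x8a  0x2f  0x81 ]

→ t0 |56|8a|7f|2a|1b|81|55|2f|
→ t1 |81|56|55|8a|2f|7f|56|2a|
→ t2 |81|56|7f|8a|2f|81|56|2f|
→ t3 |56|2f|81|56|7f|8a|2f|81|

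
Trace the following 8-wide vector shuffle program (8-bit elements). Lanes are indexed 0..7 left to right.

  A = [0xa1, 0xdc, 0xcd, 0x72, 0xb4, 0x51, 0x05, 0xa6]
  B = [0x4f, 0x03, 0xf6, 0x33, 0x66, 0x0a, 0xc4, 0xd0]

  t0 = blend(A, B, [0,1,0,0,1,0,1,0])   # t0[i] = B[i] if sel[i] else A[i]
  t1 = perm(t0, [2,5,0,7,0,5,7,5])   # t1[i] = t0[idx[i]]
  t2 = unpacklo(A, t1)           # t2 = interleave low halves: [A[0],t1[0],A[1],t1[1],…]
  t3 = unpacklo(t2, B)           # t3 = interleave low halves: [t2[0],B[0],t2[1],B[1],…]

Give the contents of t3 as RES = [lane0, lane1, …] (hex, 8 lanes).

RES = [ 0xa1  0x4f  0xcd  0x03  0xdc  0xf6  0x51  0x33 ]

  t0: a1 03 cd 72 66 51 c4 a6
  t1: cd 51 a1 a6 a1 51 a6 51
  t2: a1 cd dc 51 cd a1 72 a6
  t3: a1 4f cd 03 dc f6 51 33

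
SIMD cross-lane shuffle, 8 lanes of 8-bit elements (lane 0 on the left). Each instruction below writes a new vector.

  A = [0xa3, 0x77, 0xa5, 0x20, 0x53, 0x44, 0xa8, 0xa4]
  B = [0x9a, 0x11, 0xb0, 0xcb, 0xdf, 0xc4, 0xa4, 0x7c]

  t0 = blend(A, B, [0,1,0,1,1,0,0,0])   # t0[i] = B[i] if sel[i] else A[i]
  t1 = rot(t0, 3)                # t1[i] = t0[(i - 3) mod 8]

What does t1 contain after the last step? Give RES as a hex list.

RES = [ 0x44  0xa8  0xa4  0xa3  0x11  0xa5  0xcb  0xdf ]

  t0: a3 11 a5 cb df 44 a8 a4
  t1: 44 a8 a4 a3 11 a5 cb df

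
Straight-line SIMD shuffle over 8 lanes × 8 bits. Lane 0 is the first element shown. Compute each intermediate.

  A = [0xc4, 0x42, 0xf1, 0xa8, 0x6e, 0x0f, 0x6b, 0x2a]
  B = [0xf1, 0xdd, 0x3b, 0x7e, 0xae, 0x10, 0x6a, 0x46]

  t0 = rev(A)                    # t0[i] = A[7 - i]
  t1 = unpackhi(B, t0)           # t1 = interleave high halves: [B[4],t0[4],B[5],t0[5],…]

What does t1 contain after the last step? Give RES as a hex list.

RES = [0xae, 0xa8, 0x10, 0xf1, 0x6a, 0x42, 0x46, 0xc4]

t0 = [0x2a, 0x6b, 0x0f, 0x6e, 0xa8, 0xf1, 0x42, 0xc4]
t1 = [0xae, 0xa8, 0x10, 0xf1, 0x6a, 0x42, 0x46, 0xc4]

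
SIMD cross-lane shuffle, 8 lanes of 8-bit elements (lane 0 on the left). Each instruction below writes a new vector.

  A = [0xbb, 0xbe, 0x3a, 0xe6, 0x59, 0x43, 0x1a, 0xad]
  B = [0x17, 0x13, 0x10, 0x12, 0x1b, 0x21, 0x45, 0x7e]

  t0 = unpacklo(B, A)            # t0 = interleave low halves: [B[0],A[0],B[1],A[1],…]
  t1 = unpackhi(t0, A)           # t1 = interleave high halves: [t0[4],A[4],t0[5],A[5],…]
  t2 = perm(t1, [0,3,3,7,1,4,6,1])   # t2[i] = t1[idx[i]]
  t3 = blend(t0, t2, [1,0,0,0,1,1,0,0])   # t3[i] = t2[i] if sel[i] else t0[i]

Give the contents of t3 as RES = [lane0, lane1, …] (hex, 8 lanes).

RES = [0x10, 0xbb, 0x13, 0xbe, 0x59, 0x12, 0x12, 0xe6]

→ t0 |17|bb|13|be|10|3a|12|e6|
→ t1 |10|59|3a|43|12|1a|e6|ad|
→ t2 |10|43|43|ad|59|12|e6|59|
→ t3 |10|bb|13|be|59|12|12|e6|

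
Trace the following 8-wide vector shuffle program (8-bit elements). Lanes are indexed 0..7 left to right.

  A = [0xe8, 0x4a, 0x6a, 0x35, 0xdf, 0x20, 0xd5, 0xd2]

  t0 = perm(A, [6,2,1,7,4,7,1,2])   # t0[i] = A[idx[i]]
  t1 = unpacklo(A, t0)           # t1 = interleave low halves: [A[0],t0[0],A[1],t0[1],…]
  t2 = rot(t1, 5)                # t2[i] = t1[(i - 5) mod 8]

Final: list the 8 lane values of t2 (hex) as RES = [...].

RES = [ 0x6a  0x6a  0x4a  0x35  0xd2  0xe8  0xd5  0x4a ]

  t0: d5 6a 4a d2 df d2 4a 6a
  t1: e8 d5 4a 6a 6a 4a 35 d2
  t2: 6a 6a 4a 35 d2 e8 d5 4a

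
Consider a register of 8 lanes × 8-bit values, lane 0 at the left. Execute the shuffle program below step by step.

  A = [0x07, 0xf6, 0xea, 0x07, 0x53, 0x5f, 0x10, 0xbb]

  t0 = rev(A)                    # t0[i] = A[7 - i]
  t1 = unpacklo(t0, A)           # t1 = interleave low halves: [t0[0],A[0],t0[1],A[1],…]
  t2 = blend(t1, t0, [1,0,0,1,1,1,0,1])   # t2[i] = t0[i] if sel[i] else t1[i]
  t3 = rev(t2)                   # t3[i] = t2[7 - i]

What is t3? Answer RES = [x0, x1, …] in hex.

  t0: bb 10 5f 53 07 ea f6 07
  t1: bb 07 10 f6 5f ea 53 07
  t2: bb 07 10 53 07 ea 53 07
  t3: 07 53 ea 07 53 10 07 bb

RES = [0x07, 0x53, 0xea, 0x07, 0x53, 0x10, 0x07, 0xbb]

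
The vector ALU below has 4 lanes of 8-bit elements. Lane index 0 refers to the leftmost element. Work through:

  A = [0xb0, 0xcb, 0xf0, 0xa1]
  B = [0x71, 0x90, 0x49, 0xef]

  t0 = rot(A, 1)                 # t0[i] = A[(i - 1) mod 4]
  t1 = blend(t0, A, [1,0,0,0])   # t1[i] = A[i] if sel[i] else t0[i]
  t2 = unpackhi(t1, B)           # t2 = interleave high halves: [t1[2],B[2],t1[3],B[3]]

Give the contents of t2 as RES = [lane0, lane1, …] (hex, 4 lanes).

RES = [0xcb, 0x49, 0xf0, 0xef]

t0 = [0xa1, 0xb0, 0xcb, 0xf0]
t1 = [0xb0, 0xb0, 0xcb, 0xf0]
t2 = [0xcb, 0x49, 0xf0, 0xef]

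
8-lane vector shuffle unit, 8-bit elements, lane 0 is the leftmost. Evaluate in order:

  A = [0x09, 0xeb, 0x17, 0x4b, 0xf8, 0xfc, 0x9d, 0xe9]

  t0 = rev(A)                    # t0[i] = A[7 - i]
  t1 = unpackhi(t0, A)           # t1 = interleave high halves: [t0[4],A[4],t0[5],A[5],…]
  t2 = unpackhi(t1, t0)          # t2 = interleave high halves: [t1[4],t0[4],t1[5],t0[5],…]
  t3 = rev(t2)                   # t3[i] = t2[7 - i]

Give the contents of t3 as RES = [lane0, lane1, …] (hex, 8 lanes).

  t0: e9 9d fc f8 4b 17 eb 09
  t1: 4b f8 17 fc eb 9d 09 e9
  t2: eb 4b 9d 17 09 eb e9 09
  t3: 09 e9 eb 09 17 9d 4b eb

RES = [ 0x09  0xe9  0xeb  0x09  0x17  0x9d  0x4b  0xeb ]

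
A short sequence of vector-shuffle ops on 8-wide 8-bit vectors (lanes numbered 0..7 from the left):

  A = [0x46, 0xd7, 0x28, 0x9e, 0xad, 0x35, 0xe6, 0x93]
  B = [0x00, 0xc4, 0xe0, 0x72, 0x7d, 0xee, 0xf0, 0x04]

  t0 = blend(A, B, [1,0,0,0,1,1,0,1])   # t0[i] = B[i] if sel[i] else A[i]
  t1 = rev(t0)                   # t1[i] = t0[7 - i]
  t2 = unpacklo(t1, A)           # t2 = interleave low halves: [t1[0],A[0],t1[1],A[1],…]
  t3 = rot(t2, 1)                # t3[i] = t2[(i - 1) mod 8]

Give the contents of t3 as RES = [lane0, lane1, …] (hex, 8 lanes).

RES = [0x9e, 0x04, 0x46, 0xe6, 0xd7, 0xee, 0x28, 0x7d]

→ t0 |00|d7|28|9e|7d|ee|e6|04|
→ t1 |04|e6|ee|7d|9e|28|d7|00|
→ t2 |04|46|e6|d7|ee|28|7d|9e|
→ t3 |9e|04|46|e6|d7|ee|28|7d|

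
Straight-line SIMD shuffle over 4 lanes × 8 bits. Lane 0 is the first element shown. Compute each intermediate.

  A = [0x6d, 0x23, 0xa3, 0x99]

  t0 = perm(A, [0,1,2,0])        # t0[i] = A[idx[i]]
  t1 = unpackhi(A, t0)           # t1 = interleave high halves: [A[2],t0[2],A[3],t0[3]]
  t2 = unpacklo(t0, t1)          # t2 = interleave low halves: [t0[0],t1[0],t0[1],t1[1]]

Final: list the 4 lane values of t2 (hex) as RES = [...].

→ t0 |6d|23|a3|6d|
→ t1 |a3|a3|99|6d|
→ t2 |6d|a3|23|a3|

RES = [0x6d, 0xa3, 0x23, 0xa3]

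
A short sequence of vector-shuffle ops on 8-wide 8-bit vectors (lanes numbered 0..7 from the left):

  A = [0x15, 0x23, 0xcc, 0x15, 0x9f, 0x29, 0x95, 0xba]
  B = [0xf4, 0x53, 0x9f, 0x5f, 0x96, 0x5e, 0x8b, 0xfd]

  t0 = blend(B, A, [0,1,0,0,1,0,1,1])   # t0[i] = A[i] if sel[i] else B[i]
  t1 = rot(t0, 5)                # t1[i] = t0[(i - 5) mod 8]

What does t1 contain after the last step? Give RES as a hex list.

  t0: f4 23 9f 5f 9f 5e 95 ba
  t1: 5f 9f 5e 95 ba f4 23 9f

RES = [ 0x5f  0x9f  0x5e  0x95  0xba  0xf4  0x23  0x9f ]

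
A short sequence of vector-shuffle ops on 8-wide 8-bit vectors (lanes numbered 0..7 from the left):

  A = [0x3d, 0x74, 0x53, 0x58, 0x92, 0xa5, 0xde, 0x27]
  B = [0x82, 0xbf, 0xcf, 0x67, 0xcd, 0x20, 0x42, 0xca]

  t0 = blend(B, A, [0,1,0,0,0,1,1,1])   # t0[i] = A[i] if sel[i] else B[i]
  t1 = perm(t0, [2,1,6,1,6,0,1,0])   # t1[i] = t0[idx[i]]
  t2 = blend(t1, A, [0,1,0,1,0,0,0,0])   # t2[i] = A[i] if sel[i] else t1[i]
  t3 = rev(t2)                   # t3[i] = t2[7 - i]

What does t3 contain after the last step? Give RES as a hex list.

RES = [ 0x82  0x74  0x82  0xde  0x58  0xde  0x74  0xcf ]

→ t0 |82|74|cf|67|cd|a5|de|27|
→ t1 |cf|74|de|74|de|82|74|82|
→ t2 |cf|74|de|58|de|82|74|82|
→ t3 |82|74|82|de|58|de|74|cf|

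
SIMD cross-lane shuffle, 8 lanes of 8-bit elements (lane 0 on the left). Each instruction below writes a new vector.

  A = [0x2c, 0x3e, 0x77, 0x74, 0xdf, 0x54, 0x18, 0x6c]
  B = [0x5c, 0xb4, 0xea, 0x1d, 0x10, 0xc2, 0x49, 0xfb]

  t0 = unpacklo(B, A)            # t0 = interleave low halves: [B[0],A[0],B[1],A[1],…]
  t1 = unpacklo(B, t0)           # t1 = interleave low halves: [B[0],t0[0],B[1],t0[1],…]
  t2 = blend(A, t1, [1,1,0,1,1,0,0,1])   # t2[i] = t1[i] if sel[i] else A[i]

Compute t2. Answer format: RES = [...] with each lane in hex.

→ t0 |5c|2c|b4|3e|ea|77|1d|74|
→ t1 |5c|5c|b4|2c|ea|b4|1d|3e|
→ t2 |5c|5c|77|2c|ea|54|18|3e|

RES = [0x5c, 0x5c, 0x77, 0x2c, 0xea, 0x54, 0x18, 0x3e]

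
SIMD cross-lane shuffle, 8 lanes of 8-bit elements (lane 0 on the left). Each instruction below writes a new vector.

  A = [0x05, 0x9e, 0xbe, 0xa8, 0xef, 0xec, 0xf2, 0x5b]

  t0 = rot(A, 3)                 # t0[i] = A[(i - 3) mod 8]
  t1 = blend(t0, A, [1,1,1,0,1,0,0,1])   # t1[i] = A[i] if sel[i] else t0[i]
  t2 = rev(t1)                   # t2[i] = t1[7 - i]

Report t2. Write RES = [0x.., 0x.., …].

→ t0 |ec|f2|5b|05|9e|be|a8|ef|
→ t1 |05|9e|be|05|ef|be|a8|5b|
→ t2 |5b|a8|be|ef|05|be|9e|05|

RES = [ 0x5b  0xa8  0xbe  0xef  0x05  0xbe  0x9e  0x05 ]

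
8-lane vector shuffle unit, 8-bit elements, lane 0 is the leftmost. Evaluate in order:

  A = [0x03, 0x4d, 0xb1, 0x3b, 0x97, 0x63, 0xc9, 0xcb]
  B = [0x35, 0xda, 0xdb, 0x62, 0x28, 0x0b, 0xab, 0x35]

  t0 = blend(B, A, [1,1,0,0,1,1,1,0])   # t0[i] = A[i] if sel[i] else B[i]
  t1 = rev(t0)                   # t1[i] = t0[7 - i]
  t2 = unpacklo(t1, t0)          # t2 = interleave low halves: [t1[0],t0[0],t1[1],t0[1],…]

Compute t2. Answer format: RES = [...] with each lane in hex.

  t0: 03 4d db 62 97 63 c9 35
  t1: 35 c9 63 97 62 db 4d 03
  t2: 35 03 c9 4d 63 db 97 62

RES = [0x35, 0x03, 0xc9, 0x4d, 0x63, 0xdb, 0x97, 0x62]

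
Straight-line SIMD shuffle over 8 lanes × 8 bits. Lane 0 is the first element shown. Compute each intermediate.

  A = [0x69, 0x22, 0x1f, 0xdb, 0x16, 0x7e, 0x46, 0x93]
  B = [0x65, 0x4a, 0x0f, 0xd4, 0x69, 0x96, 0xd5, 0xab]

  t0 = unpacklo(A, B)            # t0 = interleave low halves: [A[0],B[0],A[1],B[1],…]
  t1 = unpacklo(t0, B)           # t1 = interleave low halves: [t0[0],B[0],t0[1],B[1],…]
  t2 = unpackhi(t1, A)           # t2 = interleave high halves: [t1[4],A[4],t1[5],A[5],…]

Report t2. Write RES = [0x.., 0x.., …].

  t0: 69 65 22 4a 1f 0f db d4
  t1: 69 65 65 4a 22 0f 4a d4
  t2: 22 16 0f 7e 4a 46 d4 93

RES = [0x22, 0x16, 0x0f, 0x7e, 0x4a, 0x46, 0xd4, 0x93]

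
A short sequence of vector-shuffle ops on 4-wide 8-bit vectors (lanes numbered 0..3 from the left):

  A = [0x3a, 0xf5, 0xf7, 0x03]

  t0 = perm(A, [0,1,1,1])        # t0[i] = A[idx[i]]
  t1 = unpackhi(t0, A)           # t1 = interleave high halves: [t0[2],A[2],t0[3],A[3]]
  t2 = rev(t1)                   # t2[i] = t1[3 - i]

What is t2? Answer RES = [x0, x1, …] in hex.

RES = [ 0x03  0xf5  0xf7  0xf5 ]

  t0: 3a f5 f5 f5
  t1: f5 f7 f5 03
  t2: 03 f5 f7 f5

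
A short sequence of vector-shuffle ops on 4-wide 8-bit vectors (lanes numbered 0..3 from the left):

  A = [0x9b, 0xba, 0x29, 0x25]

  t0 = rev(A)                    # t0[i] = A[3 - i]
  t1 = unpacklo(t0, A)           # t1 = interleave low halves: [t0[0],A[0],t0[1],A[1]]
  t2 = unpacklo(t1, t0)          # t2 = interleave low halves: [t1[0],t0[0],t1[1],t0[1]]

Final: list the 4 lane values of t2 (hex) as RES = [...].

t0 = [0x25, 0x29, 0xba, 0x9b]
t1 = [0x25, 0x9b, 0x29, 0xba]
t2 = [0x25, 0x25, 0x9b, 0x29]

RES = [0x25, 0x25, 0x9b, 0x29]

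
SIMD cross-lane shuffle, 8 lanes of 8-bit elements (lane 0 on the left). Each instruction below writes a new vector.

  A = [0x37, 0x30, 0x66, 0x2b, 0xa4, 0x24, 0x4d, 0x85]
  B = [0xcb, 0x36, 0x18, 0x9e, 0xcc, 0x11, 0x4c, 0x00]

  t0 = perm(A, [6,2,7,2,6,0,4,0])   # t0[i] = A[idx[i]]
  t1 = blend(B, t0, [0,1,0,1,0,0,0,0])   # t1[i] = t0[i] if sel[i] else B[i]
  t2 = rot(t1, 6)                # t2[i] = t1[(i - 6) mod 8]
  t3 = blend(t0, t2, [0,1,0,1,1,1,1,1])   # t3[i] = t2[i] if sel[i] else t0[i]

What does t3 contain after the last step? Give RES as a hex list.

RES = [ 0x4d  0x66  0x85  0x11  0x4c  0x00  0xcb  0x66 ]

t0 = [0x4d, 0x66, 0x85, 0x66, 0x4d, 0x37, 0xa4, 0x37]
t1 = [0xcb, 0x66, 0x18, 0x66, 0xcc, 0x11, 0x4c, 0x00]
t2 = [0x18, 0x66, 0xcc, 0x11, 0x4c, 0x00, 0xcb, 0x66]
t3 = [0x4d, 0x66, 0x85, 0x11, 0x4c, 0x00, 0xcb, 0x66]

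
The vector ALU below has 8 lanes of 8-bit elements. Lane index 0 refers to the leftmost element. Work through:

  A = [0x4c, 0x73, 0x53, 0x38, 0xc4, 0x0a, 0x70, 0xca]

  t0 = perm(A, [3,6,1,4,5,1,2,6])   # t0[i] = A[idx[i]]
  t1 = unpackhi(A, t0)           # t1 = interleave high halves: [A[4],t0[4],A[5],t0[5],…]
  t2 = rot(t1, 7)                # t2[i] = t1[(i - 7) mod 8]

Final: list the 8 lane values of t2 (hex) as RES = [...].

  t0: 38 70 73 c4 0a 73 53 70
  t1: c4 0a 0a 73 70 53 ca 70
  t2: 0a 0a 73 70 53 ca 70 c4

RES = [ 0x0a  0x0a  0x73  0x70  0x53  0xca  0x70  0xc4 ]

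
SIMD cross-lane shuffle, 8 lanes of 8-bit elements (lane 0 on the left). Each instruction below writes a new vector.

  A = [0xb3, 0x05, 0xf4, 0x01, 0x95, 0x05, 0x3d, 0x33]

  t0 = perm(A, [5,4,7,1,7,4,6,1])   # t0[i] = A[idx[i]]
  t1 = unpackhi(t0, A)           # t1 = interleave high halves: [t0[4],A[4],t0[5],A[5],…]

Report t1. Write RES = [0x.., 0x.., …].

→ t0 |05|95|33|05|33|95|3d|05|
→ t1 |33|95|95|05|3d|3d|05|33|

RES = [0x33, 0x95, 0x95, 0x05, 0x3d, 0x3d, 0x05, 0x33]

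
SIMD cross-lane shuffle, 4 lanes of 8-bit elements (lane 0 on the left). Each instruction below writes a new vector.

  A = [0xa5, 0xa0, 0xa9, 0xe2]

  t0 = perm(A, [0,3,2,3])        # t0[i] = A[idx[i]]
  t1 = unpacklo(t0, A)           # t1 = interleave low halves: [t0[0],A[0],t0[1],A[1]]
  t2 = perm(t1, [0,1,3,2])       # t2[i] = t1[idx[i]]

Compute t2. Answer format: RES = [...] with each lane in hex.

RES = [ 0xa5  0xa5  0xa0  0xe2 ]

→ t0 |a5|e2|a9|e2|
→ t1 |a5|a5|e2|a0|
→ t2 |a5|a5|a0|e2|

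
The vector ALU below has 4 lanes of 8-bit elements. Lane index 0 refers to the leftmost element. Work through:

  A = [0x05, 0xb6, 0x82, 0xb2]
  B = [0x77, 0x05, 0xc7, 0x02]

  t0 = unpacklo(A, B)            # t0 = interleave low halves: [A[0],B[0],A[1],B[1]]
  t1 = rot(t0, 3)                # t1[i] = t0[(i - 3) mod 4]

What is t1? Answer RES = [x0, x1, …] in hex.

RES = [0x77, 0xb6, 0x05, 0x05]

→ t0 |05|77|b6|05|
→ t1 |77|b6|05|05|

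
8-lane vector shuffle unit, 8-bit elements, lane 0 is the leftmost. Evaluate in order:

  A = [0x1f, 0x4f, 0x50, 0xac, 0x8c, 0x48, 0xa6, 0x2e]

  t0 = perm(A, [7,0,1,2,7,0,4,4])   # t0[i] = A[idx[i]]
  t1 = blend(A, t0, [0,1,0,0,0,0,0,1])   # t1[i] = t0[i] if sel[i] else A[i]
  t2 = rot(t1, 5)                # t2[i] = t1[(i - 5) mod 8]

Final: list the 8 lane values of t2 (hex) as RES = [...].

RES = [0xac, 0x8c, 0x48, 0xa6, 0x8c, 0x1f, 0x1f, 0x50]

→ t0 |2e|1f|4f|50|2e|1f|8c|8c|
→ t1 |1f|1f|50|ac|8c|48|a6|8c|
→ t2 |ac|8c|48|a6|8c|1f|1f|50|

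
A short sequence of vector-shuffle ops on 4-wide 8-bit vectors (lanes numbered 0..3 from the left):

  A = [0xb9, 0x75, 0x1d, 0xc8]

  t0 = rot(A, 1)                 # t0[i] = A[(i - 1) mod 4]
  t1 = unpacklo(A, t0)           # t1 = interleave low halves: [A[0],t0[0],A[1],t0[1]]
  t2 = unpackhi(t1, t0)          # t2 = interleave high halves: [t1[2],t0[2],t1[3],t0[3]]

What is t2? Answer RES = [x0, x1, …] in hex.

  t0: c8 b9 75 1d
  t1: b9 c8 75 b9
  t2: 75 75 b9 1d

RES = [ 0x75  0x75  0xb9  0x1d ]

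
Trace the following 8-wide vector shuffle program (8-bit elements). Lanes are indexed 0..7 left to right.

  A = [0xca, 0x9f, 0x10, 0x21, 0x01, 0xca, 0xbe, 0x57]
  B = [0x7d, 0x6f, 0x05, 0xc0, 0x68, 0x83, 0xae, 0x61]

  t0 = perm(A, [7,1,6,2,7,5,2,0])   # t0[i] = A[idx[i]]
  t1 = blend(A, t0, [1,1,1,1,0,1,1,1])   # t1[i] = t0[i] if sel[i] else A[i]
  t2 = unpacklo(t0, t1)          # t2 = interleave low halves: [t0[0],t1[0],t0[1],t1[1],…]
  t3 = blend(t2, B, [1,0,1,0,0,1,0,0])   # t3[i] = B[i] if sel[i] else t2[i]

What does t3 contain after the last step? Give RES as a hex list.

RES = [ 0x7d  0x57  0x05  0x9f  0xbe  0x83  0x10  0x10 ]

→ t0 |57|9f|be|10|57|ca|10|ca|
→ t1 |57|9f|be|10|01|ca|10|ca|
→ t2 |57|57|9f|9f|be|be|10|10|
→ t3 |7d|57|05|9f|be|83|10|10|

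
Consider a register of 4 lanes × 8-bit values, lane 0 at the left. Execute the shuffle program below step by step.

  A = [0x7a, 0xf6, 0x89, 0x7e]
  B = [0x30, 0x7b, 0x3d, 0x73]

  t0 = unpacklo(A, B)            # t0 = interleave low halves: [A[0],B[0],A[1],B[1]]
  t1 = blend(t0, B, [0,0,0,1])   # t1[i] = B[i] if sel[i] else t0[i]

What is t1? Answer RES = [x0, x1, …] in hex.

  t0: 7a 30 f6 7b
  t1: 7a 30 f6 73

RES = [ 0x7a  0x30  0xf6  0x73 ]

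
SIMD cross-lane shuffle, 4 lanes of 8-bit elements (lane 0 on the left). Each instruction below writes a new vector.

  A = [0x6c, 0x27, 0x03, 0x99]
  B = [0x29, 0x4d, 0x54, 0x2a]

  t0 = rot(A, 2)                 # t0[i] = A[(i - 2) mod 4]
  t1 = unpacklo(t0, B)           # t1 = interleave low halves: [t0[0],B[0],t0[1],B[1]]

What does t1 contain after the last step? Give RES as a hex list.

t0 = [0x03, 0x99, 0x6c, 0x27]
t1 = [0x03, 0x29, 0x99, 0x4d]

RES = [0x03, 0x29, 0x99, 0x4d]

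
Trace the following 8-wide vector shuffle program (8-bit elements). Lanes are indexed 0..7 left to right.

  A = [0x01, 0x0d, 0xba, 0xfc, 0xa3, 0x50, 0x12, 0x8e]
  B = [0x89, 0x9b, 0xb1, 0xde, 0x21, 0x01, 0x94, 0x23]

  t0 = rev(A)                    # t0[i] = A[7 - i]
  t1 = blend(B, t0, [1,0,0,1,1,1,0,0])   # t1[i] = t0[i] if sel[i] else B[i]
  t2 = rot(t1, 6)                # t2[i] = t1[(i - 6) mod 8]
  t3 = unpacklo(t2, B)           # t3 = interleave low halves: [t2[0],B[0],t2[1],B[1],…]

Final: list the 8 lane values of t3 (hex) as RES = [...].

RES = [0xb1, 0x89, 0xa3, 0x9b, 0xfc, 0xb1, 0xba, 0xde]

→ t0 |8e|12|50|a3|fc|ba|0d|01|
→ t1 |8e|9b|b1|a3|fc|ba|94|23|
→ t2 |b1|a3|fc|ba|94|23|8e|9b|
→ t3 |b1|89|a3|9b|fc|b1|ba|de|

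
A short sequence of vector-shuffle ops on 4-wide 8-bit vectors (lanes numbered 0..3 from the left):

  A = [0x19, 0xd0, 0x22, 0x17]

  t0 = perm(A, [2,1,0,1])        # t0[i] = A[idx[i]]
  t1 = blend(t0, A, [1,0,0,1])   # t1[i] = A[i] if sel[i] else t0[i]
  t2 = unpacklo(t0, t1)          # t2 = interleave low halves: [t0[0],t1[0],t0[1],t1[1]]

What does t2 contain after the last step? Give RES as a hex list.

RES = [0x22, 0x19, 0xd0, 0xd0]

  t0: 22 d0 19 d0
  t1: 19 d0 19 17
  t2: 22 19 d0 d0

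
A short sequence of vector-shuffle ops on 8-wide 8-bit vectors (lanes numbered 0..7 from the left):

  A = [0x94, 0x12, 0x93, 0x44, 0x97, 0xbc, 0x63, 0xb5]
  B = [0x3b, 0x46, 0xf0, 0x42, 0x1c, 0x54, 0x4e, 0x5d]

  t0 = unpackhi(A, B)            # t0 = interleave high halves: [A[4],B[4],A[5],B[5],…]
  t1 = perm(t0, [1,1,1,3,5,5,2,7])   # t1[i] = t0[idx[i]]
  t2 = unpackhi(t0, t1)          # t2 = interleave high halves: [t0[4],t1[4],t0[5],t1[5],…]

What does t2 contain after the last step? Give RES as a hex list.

→ t0 |97|1c|bc|54|63|4e|b5|5d|
→ t1 |1c|1c|1c|54|4e|4e|bc|5d|
→ t2 |63|4e|4e|4e|b5|bc|5d|5d|

RES = [0x63, 0x4e, 0x4e, 0x4e, 0xb5, 0xbc, 0x5d, 0x5d]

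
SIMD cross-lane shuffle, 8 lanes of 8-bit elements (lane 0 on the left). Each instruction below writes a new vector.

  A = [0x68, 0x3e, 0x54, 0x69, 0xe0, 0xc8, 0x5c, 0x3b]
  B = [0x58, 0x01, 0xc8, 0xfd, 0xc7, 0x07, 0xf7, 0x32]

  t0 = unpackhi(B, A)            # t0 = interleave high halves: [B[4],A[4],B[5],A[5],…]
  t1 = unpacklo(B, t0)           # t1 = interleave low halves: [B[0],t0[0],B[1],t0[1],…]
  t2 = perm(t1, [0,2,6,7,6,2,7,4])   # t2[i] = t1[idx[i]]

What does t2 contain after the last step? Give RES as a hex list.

  t0: c7 e0 07 c8 f7 5c 32 3b
  t1: 58 c7 01 e0 c8 07 fd c8
  t2: 58 01 fd c8 fd 01 c8 c8

RES = [0x58, 0x01, 0xfd, 0xc8, 0xfd, 0x01, 0xc8, 0xc8]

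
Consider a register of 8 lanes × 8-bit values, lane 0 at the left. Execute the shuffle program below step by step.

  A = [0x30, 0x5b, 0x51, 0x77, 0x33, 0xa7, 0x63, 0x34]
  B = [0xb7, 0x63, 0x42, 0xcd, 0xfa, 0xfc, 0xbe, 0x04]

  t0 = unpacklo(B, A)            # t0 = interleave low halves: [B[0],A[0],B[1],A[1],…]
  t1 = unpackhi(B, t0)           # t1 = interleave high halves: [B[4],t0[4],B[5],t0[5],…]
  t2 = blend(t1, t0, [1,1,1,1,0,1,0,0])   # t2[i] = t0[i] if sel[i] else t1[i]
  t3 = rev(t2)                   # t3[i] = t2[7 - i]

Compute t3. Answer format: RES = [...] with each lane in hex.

RES = [ 0x77  0x04  0x51  0xbe  0x5b  0x63  0x30  0xb7 ]

  t0: b7 30 63 5b 42 51 cd 77
  t1: fa 42 fc 51 be cd 04 77
  t2: b7 30 63 5b be 51 04 77
  t3: 77 04 51 be 5b 63 30 b7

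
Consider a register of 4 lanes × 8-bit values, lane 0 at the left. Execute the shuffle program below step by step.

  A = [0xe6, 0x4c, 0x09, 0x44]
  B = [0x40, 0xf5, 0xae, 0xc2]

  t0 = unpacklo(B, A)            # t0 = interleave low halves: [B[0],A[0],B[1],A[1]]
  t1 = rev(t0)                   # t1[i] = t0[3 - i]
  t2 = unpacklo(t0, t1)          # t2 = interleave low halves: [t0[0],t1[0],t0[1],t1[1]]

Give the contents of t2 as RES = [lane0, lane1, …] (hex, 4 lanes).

RES = [0x40, 0x4c, 0xe6, 0xf5]

→ t0 |40|e6|f5|4c|
→ t1 |4c|f5|e6|40|
→ t2 |40|4c|e6|f5|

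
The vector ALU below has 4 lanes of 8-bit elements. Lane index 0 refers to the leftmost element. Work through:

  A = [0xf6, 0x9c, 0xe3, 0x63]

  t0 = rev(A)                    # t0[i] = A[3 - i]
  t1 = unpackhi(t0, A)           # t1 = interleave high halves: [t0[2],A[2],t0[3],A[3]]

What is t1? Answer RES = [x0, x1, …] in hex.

RES = [ 0x9c  0xe3  0xf6  0x63 ]

→ t0 |63|e3|9c|f6|
→ t1 |9c|e3|f6|63|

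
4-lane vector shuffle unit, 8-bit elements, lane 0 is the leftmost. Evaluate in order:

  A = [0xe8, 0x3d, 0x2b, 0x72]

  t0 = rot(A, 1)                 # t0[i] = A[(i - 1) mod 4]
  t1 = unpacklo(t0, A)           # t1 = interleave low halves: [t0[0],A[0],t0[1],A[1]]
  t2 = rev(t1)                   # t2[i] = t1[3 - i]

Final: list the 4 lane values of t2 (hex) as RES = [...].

t0 = [0x72, 0xe8, 0x3d, 0x2b]
t1 = [0x72, 0xe8, 0xe8, 0x3d]
t2 = [0x3d, 0xe8, 0xe8, 0x72]

RES = [ 0x3d  0xe8  0xe8  0x72 ]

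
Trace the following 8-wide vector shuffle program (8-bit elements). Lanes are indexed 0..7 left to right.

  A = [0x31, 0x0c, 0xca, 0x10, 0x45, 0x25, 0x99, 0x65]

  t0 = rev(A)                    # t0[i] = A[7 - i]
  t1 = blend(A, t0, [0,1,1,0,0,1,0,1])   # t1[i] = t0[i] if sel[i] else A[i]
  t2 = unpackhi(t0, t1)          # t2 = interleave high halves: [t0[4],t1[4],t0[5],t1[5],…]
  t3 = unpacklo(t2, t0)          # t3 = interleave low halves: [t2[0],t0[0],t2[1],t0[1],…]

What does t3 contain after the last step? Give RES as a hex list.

→ t0 |65|99|25|45|10|ca|0c|31|
→ t1 |31|99|25|10|45|ca|99|31|
→ t2 |10|45|ca|ca|0c|99|31|31|
→ t3 |10|65|45|99|ca|25|ca|45|

RES = [ 0x10  0x65  0x45  0x99  0xca  0x25  0xca  0x45 ]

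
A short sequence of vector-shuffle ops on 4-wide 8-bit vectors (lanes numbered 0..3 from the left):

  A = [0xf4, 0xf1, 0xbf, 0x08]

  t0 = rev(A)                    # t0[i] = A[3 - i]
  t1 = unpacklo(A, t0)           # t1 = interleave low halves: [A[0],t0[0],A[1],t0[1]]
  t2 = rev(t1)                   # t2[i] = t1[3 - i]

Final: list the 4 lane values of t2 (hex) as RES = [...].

RES = [ 0xbf  0xf1  0x08  0xf4 ]

→ t0 |08|bf|f1|f4|
→ t1 |f4|08|f1|bf|
→ t2 |bf|f1|08|f4|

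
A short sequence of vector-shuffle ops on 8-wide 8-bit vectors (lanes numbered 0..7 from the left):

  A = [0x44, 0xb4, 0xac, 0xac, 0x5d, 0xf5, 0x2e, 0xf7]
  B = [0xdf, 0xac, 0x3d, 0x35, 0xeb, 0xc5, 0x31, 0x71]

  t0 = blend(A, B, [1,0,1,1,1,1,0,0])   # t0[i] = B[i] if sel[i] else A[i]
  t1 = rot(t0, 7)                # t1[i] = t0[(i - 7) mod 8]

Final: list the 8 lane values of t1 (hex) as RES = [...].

RES = [ 0xb4  0x3d  0x35  0xeb  0xc5  0x2e  0xf7  0xdf ]

  t0: df b4 3d 35 eb c5 2e f7
  t1: b4 3d 35 eb c5 2e f7 df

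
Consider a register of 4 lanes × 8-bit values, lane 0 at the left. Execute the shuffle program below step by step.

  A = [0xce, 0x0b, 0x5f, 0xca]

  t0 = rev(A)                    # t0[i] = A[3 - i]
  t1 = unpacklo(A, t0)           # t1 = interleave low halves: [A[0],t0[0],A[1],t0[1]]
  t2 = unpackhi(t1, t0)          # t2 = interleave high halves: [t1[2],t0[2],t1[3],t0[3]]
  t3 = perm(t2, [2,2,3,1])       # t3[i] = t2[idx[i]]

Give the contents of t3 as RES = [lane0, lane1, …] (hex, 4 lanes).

RES = [ 0x5f  0x5f  0xce  0x0b ]

  t0: ca 5f 0b ce
  t1: ce ca 0b 5f
  t2: 0b 0b 5f ce
  t3: 5f 5f ce 0b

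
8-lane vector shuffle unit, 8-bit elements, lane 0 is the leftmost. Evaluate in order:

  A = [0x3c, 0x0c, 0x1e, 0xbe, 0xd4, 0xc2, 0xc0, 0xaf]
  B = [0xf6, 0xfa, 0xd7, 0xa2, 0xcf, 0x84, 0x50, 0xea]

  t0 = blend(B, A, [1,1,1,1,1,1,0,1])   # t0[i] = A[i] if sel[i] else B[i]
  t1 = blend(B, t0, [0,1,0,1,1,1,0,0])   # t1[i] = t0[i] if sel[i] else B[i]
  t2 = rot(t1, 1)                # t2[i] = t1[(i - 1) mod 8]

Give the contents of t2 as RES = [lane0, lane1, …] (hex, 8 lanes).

→ t0 |3c|0c|1e|be|d4|c2|50|af|
→ t1 |f6|0c|d7|be|d4|c2|50|ea|
→ t2 |ea|f6|0c|d7|be|d4|c2|50|

RES = [ 0xea  0xf6  0x0c  0xd7  0xbe  0xd4  0xc2  0x50 ]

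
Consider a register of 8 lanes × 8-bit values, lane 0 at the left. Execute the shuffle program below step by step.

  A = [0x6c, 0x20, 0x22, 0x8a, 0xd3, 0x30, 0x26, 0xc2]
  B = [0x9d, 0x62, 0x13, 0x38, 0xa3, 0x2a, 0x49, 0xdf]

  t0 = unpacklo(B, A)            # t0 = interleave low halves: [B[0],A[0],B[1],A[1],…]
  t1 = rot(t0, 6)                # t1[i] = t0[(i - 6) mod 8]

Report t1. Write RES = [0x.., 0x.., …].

RES = [ 0x62  0x20  0x13  0x22  0x38  0x8a  0x9d  0x6c ]

  t0: 9d 6c 62 20 13 22 38 8a
  t1: 62 20 13 22 38 8a 9d 6c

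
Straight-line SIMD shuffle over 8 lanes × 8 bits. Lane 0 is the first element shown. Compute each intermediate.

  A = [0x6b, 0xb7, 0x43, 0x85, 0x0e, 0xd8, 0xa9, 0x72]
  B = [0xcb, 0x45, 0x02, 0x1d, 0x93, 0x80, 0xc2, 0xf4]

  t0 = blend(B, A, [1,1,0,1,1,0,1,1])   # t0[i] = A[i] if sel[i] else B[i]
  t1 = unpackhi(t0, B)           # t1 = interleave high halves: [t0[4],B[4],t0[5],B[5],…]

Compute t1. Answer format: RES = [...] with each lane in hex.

RES = [0x0e, 0x93, 0x80, 0x80, 0xa9, 0xc2, 0x72, 0xf4]

  t0: 6b b7 02 85 0e 80 a9 72
  t1: 0e 93 80 80 a9 c2 72 f4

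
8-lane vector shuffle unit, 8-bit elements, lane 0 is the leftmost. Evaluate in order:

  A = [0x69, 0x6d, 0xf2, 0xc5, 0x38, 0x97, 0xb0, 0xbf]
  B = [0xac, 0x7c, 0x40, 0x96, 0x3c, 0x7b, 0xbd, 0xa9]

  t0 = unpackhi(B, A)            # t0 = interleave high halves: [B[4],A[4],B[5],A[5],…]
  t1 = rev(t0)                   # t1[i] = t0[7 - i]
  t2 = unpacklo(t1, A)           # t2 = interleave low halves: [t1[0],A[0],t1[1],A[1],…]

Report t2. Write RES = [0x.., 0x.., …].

t0 = [0x3c, 0x38, 0x7b, 0x97, 0xbd, 0xb0, 0xa9, 0xbf]
t1 = [0xbf, 0xa9, 0xb0, 0xbd, 0x97, 0x7b, 0x38, 0x3c]
t2 = [0xbf, 0x69, 0xa9, 0x6d, 0xb0, 0xf2, 0xbd, 0xc5]

RES = [0xbf, 0x69, 0xa9, 0x6d, 0xb0, 0xf2, 0xbd, 0xc5]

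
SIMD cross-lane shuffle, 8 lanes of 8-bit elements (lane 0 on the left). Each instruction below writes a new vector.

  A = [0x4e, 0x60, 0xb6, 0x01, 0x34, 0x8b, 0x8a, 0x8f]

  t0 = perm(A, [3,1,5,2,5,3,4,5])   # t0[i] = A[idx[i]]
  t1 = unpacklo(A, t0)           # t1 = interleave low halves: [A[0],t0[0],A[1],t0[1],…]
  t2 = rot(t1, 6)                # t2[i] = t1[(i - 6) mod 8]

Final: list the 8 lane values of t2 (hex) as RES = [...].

→ t0 |01|60|8b|b6|8b|01|34|8b|
→ t1 |4e|01|60|60|b6|8b|01|b6|
→ t2 |60|60|b6|8b|01|b6|4e|01|

RES = [ 0x60  0x60  0xb6  0x8b  0x01  0xb6  0x4e  0x01 ]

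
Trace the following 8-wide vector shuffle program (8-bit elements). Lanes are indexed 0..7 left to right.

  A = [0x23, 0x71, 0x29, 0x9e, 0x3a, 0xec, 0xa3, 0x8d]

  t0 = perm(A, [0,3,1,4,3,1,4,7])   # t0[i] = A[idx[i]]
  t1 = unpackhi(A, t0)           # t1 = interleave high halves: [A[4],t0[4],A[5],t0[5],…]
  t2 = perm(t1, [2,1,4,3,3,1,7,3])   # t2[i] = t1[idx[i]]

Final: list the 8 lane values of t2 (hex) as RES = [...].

RES = [0xec, 0x9e, 0xa3, 0x71, 0x71, 0x9e, 0x8d, 0x71]

→ t0 |23|9e|71|3a|9e|71|3a|8d|
→ t1 |3a|9e|ec|71|a3|3a|8d|8d|
→ t2 |ec|9e|a3|71|71|9e|8d|71|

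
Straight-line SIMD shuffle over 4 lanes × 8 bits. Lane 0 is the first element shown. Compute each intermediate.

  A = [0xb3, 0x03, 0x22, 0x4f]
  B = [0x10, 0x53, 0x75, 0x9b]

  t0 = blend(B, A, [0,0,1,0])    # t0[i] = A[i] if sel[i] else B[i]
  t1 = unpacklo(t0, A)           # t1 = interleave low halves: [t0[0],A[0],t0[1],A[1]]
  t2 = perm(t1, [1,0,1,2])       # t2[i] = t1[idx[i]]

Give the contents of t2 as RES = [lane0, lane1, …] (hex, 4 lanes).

  t0: 10 53 22 9b
  t1: 10 b3 53 03
  t2: b3 10 b3 53

RES = [0xb3, 0x10, 0xb3, 0x53]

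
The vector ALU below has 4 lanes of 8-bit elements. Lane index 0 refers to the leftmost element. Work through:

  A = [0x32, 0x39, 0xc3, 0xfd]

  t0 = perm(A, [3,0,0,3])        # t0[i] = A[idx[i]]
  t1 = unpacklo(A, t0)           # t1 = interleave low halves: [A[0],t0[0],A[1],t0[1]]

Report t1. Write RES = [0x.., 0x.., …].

→ t0 |fd|32|32|fd|
→ t1 |32|fd|39|32|

RES = [ 0x32  0xfd  0x39  0x32 ]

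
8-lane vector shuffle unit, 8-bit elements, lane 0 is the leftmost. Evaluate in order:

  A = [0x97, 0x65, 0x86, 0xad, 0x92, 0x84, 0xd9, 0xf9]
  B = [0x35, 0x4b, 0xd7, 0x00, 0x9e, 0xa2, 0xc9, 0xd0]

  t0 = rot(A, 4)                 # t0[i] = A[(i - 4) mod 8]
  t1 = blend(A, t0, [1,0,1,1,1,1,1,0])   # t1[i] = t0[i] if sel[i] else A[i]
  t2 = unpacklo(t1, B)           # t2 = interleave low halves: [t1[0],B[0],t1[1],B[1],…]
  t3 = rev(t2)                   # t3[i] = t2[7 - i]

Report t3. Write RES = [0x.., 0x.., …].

RES = [ 0x00  0xf9  0xd7  0xd9  0x4b  0x65  0x35  0x92 ]

  t0: 92 84 d9 f9 97 65 86 ad
  t1: 92 65 d9 f9 97 65 86 f9
  t2: 92 35 65 4b d9 d7 f9 00
  t3: 00 f9 d7 d9 4b 65 35 92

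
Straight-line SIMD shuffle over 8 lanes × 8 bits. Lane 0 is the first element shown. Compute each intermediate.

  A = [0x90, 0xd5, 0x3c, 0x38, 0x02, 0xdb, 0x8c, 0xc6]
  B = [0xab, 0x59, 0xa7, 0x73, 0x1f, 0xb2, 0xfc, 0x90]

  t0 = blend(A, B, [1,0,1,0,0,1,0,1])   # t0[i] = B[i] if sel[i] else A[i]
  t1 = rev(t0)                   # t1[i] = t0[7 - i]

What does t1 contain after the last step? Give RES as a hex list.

RES = [0x90, 0x8c, 0xb2, 0x02, 0x38, 0xa7, 0xd5, 0xab]

  t0: ab d5 a7 38 02 b2 8c 90
  t1: 90 8c b2 02 38 a7 d5 ab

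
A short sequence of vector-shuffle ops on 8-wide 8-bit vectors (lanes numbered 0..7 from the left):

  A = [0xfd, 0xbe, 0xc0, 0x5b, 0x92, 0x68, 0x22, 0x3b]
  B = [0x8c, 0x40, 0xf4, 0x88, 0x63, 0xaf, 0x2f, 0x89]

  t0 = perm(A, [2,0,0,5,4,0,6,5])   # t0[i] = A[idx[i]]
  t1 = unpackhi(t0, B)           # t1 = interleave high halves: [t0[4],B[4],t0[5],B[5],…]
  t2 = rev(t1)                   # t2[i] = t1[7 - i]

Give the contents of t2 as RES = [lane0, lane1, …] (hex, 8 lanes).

RES = [ 0x89  0x68  0x2f  0x22  0xaf  0xfd  0x63  0x92 ]

t0 = [0xc0, 0xfd, 0xfd, 0x68, 0x92, 0xfd, 0x22, 0x68]
t1 = [0x92, 0x63, 0xfd, 0xaf, 0x22, 0x2f, 0x68, 0x89]
t2 = [0x89, 0x68, 0x2f, 0x22, 0xaf, 0xfd, 0x63, 0x92]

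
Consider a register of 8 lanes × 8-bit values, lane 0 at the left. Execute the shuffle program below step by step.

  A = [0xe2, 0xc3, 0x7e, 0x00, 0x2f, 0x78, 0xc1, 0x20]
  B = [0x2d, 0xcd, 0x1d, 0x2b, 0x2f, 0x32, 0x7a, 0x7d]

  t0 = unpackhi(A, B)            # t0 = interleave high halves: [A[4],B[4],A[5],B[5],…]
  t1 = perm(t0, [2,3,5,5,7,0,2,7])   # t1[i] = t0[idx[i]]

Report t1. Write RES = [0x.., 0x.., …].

RES = [ 0x78  0x32  0x7a  0x7a  0x7d  0x2f  0x78  0x7d ]

→ t0 |2f|2f|78|32|c1|7a|20|7d|
→ t1 |78|32|7a|7a|7d|2f|78|7d|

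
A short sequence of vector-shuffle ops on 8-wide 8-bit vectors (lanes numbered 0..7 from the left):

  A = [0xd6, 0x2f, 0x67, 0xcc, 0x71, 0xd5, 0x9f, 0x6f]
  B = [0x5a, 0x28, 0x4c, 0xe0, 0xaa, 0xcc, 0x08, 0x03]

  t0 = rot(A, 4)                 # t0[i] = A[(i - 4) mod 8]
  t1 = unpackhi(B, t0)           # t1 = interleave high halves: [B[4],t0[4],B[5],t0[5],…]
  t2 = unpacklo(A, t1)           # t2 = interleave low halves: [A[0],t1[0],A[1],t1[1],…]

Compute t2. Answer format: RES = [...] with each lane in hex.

→ t0 |71|d5|9f|6f|d6|2f|67|cc|
→ t1 |aa|d6|cc|2f|08|67|03|cc|
→ t2 |d6|aa|2f|d6|67|cc|cc|2f|

RES = [0xd6, 0xaa, 0x2f, 0xd6, 0x67, 0xcc, 0xcc, 0x2f]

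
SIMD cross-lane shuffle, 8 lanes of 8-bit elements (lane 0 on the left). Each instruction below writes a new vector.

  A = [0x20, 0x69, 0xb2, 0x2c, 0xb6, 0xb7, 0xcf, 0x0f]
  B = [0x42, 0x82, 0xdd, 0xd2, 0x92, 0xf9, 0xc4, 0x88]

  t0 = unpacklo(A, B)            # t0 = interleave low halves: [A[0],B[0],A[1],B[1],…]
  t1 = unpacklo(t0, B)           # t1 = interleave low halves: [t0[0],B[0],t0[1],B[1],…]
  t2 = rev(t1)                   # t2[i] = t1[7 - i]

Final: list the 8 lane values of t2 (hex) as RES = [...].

RES = [ 0xd2  0x82  0xdd  0x69  0x82  0x42  0x42  0x20 ]

t0 = [0x20, 0x42, 0x69, 0x82, 0xb2, 0xdd, 0x2c, 0xd2]
t1 = [0x20, 0x42, 0x42, 0x82, 0x69, 0xdd, 0x82, 0xd2]
t2 = [0xd2, 0x82, 0xdd, 0x69, 0x82, 0x42, 0x42, 0x20]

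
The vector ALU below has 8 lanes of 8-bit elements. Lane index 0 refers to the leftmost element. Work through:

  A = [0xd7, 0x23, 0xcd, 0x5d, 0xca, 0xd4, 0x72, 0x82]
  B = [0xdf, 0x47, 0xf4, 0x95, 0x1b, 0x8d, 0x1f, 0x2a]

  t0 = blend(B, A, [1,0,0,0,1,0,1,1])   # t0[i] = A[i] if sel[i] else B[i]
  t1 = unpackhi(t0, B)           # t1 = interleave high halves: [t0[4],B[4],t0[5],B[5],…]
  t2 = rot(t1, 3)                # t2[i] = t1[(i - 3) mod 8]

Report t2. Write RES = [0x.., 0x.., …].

RES = [ 0x1f  0x82  0x2a  0xca  0x1b  0x8d  0x8d  0x72 ]

→ t0 |d7|47|f4|95|ca|8d|72|82|
→ t1 |ca|1b|8d|8d|72|1f|82|2a|
→ t2 |1f|82|2a|ca|1b|8d|8d|72|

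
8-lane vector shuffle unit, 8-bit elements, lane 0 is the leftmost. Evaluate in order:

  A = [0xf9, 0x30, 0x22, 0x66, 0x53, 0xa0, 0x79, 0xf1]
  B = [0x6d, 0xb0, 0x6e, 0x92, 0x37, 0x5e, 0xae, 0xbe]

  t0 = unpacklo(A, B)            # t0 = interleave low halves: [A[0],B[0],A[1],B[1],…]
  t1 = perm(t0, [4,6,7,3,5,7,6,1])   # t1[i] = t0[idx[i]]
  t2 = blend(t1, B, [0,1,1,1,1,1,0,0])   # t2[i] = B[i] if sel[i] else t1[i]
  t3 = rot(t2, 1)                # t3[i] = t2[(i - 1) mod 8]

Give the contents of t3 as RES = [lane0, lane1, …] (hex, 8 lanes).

RES = [ 0x6d  0x22  0xb0  0x6e  0x92  0x37  0x5e  0x66 ]

t0 = [0xf9, 0x6d, 0x30, 0xb0, 0x22, 0x6e, 0x66, 0x92]
t1 = [0x22, 0x66, 0x92, 0xb0, 0x6e, 0x92, 0x66, 0x6d]
t2 = [0x22, 0xb0, 0x6e, 0x92, 0x37, 0x5e, 0x66, 0x6d]
t3 = [0x6d, 0x22, 0xb0, 0x6e, 0x92, 0x37, 0x5e, 0x66]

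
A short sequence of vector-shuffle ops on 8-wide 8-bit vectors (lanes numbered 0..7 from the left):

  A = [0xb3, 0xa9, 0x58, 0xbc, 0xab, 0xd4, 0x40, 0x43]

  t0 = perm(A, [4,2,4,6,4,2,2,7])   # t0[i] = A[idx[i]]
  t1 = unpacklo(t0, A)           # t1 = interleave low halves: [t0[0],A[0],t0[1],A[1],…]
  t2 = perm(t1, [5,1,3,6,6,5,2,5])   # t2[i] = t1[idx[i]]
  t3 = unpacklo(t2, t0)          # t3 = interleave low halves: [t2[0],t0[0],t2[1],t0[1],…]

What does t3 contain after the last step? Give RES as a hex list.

RES = [0x58, 0xab, 0xb3, 0x58, 0xa9, 0xab, 0x40, 0x40]

  t0: ab 58 ab 40 ab 58 58 43
  t1: ab b3 58 a9 ab 58 40 bc
  t2: 58 b3 a9 40 40 58 58 58
  t3: 58 ab b3 58 a9 ab 40 40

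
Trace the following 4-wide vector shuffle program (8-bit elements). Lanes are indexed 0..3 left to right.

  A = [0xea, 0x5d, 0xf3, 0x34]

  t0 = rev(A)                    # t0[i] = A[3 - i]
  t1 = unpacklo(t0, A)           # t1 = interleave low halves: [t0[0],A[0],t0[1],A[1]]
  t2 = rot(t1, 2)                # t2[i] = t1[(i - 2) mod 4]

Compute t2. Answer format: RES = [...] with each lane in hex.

RES = [ 0xf3  0x5d  0x34  0xea ]

  t0: 34 f3 5d ea
  t1: 34 ea f3 5d
  t2: f3 5d 34 ea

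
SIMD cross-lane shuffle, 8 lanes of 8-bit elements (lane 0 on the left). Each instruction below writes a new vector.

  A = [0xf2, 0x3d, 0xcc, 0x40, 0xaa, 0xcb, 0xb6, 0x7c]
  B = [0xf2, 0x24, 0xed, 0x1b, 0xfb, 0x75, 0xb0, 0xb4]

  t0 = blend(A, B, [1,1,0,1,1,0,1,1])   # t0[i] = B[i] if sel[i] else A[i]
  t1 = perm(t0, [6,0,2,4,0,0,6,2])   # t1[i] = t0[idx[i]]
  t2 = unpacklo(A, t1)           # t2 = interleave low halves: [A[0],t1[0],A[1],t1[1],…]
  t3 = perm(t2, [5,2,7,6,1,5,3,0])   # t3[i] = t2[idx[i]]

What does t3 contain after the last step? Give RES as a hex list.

RES = [ 0xcc  0x3d  0xfb  0x40  0xb0  0xcc  0xf2  0xf2 ]

→ t0 |f2|24|cc|1b|fb|cb|b0|b4|
→ t1 |b0|f2|cc|fb|f2|f2|b0|cc|
→ t2 |f2|b0|3d|f2|cc|cc|40|fb|
→ t3 |cc|3d|fb|40|b0|cc|f2|f2|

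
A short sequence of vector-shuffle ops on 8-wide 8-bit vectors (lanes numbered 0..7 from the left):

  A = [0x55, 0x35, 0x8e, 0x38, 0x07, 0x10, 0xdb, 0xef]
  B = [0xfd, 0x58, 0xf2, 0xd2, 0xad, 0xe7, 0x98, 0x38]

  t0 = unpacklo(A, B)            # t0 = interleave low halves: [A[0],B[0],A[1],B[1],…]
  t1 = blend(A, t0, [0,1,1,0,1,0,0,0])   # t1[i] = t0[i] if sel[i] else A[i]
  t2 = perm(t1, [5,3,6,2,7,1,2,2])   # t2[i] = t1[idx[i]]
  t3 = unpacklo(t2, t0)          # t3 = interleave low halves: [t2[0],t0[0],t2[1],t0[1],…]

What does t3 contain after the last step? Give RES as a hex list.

t0 = [0x55, 0xfd, 0x35, 0x58, 0x8e, 0xf2, 0x38, 0xd2]
t1 = [0x55, 0xfd, 0x35, 0x38, 0x8e, 0x10, 0xdb, 0xef]
t2 = [0x10, 0x38, 0xdb, 0x35, 0xef, 0xfd, 0x35, 0x35]
t3 = [0x10, 0x55, 0x38, 0xfd, 0xdb, 0x35, 0x35, 0x58]

RES = [ 0x10  0x55  0x38  0xfd  0xdb  0x35  0x35  0x58 ]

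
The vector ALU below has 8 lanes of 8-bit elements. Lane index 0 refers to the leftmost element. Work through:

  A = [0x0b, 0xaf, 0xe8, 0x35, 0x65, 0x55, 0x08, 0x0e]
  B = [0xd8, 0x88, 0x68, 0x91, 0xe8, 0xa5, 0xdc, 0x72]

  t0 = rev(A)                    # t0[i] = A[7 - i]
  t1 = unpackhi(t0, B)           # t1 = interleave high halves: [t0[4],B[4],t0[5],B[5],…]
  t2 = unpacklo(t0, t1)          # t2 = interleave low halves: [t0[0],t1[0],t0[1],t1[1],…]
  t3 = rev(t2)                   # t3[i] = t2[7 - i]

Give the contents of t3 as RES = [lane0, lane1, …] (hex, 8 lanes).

  t0: 0e 08 55 65 35 e8 af 0b
  t1: 35 e8 e8 a5 af dc 0b 72
  t2: 0e 35 08 e8 55 e8 65 a5
  t3: a5 65 e8 55 e8 08 35 0e

RES = [0xa5, 0x65, 0xe8, 0x55, 0xe8, 0x08, 0x35, 0x0e]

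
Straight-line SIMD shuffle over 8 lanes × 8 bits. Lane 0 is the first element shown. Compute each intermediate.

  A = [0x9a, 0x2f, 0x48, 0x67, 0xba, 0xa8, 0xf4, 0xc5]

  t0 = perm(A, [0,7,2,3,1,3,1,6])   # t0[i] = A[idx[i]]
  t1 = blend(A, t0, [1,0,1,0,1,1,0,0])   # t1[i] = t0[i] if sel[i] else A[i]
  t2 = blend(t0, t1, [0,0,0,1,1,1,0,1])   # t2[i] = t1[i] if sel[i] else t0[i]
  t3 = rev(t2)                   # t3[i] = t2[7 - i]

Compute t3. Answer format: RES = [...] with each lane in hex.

RES = [0xc5, 0x2f, 0x67, 0x2f, 0x67, 0x48, 0xc5, 0x9a]

  t0: 9a c5 48 67 2f 67 2f f4
  t1: 9a 2f 48 67 2f 67 f4 c5
  t2: 9a c5 48 67 2f 67 2f c5
  t3: c5 2f 67 2f 67 48 c5 9a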